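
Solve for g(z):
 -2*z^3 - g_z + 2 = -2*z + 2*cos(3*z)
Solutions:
 g(z) = C1 - z^4/2 + z^2 + 2*z - 2*sin(3*z)/3


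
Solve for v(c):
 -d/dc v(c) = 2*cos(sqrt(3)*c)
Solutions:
 v(c) = C1 - 2*sqrt(3)*sin(sqrt(3)*c)/3


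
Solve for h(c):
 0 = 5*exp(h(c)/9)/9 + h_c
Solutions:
 h(c) = 9*log(1/(C1 + 5*c)) + 36*log(3)


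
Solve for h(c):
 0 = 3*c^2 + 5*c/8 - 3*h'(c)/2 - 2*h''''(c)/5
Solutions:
 h(c) = C1 + C4*exp(-30^(1/3)*c/2) + 2*c^3/3 + 5*c^2/24 + (C2*sin(10^(1/3)*3^(5/6)*c/4) + C3*cos(10^(1/3)*3^(5/6)*c/4))*exp(30^(1/3)*c/4)


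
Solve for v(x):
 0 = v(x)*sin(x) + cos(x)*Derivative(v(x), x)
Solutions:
 v(x) = C1*cos(x)


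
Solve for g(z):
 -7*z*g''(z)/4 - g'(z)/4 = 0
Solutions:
 g(z) = C1 + C2*z^(6/7)


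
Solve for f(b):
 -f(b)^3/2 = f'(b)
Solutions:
 f(b) = -sqrt(-1/(C1 - b))
 f(b) = sqrt(-1/(C1 - b))


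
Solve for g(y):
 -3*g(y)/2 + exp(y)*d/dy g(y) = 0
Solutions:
 g(y) = C1*exp(-3*exp(-y)/2)


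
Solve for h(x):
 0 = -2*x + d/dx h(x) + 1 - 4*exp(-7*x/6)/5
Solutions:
 h(x) = C1 + x^2 - x - 24*exp(-7*x/6)/35


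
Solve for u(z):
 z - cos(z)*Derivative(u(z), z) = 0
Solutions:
 u(z) = C1 + Integral(z/cos(z), z)


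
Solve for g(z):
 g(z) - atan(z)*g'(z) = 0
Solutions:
 g(z) = C1*exp(Integral(1/atan(z), z))


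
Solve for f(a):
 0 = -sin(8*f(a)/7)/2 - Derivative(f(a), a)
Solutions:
 a/2 + 7*log(cos(8*f(a)/7) - 1)/16 - 7*log(cos(8*f(a)/7) + 1)/16 = C1


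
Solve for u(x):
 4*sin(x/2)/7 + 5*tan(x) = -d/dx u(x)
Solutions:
 u(x) = C1 + 5*log(cos(x)) + 8*cos(x/2)/7


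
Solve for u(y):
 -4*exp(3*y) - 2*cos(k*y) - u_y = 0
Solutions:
 u(y) = C1 - 4*exp(3*y)/3 - 2*sin(k*y)/k


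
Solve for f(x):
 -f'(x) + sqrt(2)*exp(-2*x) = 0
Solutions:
 f(x) = C1 - sqrt(2)*exp(-2*x)/2


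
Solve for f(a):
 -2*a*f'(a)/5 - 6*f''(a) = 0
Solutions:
 f(a) = C1 + C2*erf(sqrt(30)*a/30)


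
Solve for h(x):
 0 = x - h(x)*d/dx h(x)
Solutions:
 h(x) = -sqrt(C1 + x^2)
 h(x) = sqrt(C1 + x^2)


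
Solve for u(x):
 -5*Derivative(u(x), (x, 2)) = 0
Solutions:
 u(x) = C1 + C2*x


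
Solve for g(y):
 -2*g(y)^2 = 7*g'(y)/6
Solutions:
 g(y) = 7/(C1 + 12*y)


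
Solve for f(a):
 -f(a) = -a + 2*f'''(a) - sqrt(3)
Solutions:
 f(a) = C3*exp(-2^(2/3)*a/2) + a + (C1*sin(2^(2/3)*sqrt(3)*a/4) + C2*cos(2^(2/3)*sqrt(3)*a/4))*exp(2^(2/3)*a/4) + sqrt(3)


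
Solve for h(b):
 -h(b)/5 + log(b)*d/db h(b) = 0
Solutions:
 h(b) = C1*exp(li(b)/5)


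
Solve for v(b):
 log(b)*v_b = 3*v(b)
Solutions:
 v(b) = C1*exp(3*li(b))


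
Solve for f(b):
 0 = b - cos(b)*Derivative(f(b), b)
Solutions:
 f(b) = C1 + Integral(b/cos(b), b)


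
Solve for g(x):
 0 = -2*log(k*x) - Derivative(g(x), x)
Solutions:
 g(x) = C1 - 2*x*log(k*x) + 2*x


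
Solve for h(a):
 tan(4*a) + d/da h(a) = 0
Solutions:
 h(a) = C1 + log(cos(4*a))/4


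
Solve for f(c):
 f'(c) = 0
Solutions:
 f(c) = C1


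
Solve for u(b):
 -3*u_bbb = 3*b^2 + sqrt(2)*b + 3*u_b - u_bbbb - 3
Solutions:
 u(b) = C1 + C2*exp(b*(-2^(2/3)*(sqrt(21) + 5)^(1/3)/4 - 2^(1/3)/(2*(sqrt(21) + 5)^(1/3)) + 1))*sin(2^(1/3)*sqrt(3)*b*(-2^(1/3)*(sqrt(21) + 5)^(1/3) + 2/(sqrt(21) + 5)^(1/3))/4) + C3*exp(b*(-2^(2/3)*(sqrt(21) + 5)^(1/3)/4 - 2^(1/3)/(2*(sqrt(21) + 5)^(1/3)) + 1))*cos(2^(1/3)*sqrt(3)*b*(-2^(1/3)*(sqrt(21) + 5)^(1/3) + 2/(sqrt(21) + 5)^(1/3))/4) + C4*exp(b*(2^(1/3)/(sqrt(21) + 5)^(1/3) + 1 + 2^(2/3)*(sqrt(21) + 5)^(1/3)/2)) - b^3/3 - sqrt(2)*b^2/6 + 3*b


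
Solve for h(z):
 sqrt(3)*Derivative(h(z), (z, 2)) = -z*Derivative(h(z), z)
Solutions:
 h(z) = C1 + C2*erf(sqrt(2)*3^(3/4)*z/6)


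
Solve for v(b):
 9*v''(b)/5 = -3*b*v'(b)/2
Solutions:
 v(b) = C1 + C2*erf(sqrt(15)*b/6)


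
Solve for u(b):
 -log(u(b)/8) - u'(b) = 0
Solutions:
 -Integral(1/(-log(_y) + 3*log(2)), (_y, u(b))) = C1 - b


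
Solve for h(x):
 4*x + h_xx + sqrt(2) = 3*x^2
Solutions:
 h(x) = C1 + C2*x + x^4/4 - 2*x^3/3 - sqrt(2)*x^2/2


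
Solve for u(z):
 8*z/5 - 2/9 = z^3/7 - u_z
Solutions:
 u(z) = C1 + z^4/28 - 4*z^2/5 + 2*z/9


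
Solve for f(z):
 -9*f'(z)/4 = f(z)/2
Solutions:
 f(z) = C1*exp(-2*z/9)


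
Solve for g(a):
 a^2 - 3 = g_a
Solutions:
 g(a) = C1 + a^3/3 - 3*a


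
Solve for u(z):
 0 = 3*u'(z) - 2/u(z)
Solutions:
 u(z) = -sqrt(C1 + 12*z)/3
 u(z) = sqrt(C1 + 12*z)/3


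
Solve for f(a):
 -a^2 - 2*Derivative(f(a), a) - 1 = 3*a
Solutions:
 f(a) = C1 - a^3/6 - 3*a^2/4 - a/2


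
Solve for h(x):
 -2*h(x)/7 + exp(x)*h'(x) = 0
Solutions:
 h(x) = C1*exp(-2*exp(-x)/7)


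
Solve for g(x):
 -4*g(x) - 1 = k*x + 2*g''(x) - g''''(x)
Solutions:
 g(x) = C1*exp(-x*sqrt(1 + sqrt(5))) + C2*exp(x*sqrt(1 + sqrt(5))) + C3*sin(x*sqrt(-1 + sqrt(5))) + C4*cos(x*sqrt(-1 + sqrt(5))) - k*x/4 - 1/4


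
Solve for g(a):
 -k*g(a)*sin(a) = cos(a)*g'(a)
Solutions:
 g(a) = C1*exp(k*log(cos(a)))


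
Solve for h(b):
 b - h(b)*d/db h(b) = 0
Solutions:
 h(b) = -sqrt(C1 + b^2)
 h(b) = sqrt(C1 + b^2)


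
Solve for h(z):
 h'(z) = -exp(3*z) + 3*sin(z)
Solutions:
 h(z) = C1 - exp(3*z)/3 - 3*cos(z)


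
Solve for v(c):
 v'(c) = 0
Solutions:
 v(c) = C1


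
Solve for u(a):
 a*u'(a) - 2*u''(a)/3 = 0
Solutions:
 u(a) = C1 + C2*erfi(sqrt(3)*a/2)


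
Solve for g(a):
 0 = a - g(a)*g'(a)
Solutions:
 g(a) = -sqrt(C1 + a^2)
 g(a) = sqrt(C1 + a^2)


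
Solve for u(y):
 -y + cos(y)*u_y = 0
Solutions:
 u(y) = C1 + Integral(y/cos(y), y)


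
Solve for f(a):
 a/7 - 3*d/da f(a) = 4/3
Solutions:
 f(a) = C1 + a^2/42 - 4*a/9


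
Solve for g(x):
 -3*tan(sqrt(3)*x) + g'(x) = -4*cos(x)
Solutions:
 g(x) = C1 - sqrt(3)*log(cos(sqrt(3)*x)) - 4*sin(x)


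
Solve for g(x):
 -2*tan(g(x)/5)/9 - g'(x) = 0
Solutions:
 g(x) = -5*asin(C1*exp(-2*x/45)) + 5*pi
 g(x) = 5*asin(C1*exp(-2*x/45))


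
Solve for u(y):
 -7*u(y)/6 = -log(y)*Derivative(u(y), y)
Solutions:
 u(y) = C1*exp(7*li(y)/6)


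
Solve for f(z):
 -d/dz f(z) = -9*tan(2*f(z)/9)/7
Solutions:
 f(z) = -9*asin(C1*exp(2*z/7))/2 + 9*pi/2
 f(z) = 9*asin(C1*exp(2*z/7))/2


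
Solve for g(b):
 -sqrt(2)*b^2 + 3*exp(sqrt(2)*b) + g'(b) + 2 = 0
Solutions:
 g(b) = C1 + sqrt(2)*b^3/3 - 2*b - 3*sqrt(2)*exp(sqrt(2)*b)/2


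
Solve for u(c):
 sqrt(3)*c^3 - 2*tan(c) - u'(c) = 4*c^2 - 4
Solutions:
 u(c) = C1 + sqrt(3)*c^4/4 - 4*c^3/3 + 4*c + 2*log(cos(c))


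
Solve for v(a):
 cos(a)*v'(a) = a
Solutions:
 v(a) = C1 + Integral(a/cos(a), a)


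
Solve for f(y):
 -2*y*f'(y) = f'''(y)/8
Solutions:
 f(y) = C1 + Integral(C2*airyai(-2*2^(1/3)*y) + C3*airybi(-2*2^(1/3)*y), y)


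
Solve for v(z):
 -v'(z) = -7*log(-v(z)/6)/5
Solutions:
 -5*Integral(1/(log(-_y) - log(6)), (_y, v(z)))/7 = C1 - z


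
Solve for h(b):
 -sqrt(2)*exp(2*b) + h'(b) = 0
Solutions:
 h(b) = C1 + sqrt(2)*exp(2*b)/2


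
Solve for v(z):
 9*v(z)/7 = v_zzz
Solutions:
 v(z) = C3*exp(21^(2/3)*z/7) + (C1*sin(3*3^(1/6)*7^(2/3)*z/14) + C2*cos(3*3^(1/6)*7^(2/3)*z/14))*exp(-21^(2/3)*z/14)


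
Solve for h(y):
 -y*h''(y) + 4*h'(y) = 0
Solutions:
 h(y) = C1 + C2*y^5


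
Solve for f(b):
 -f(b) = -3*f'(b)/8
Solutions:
 f(b) = C1*exp(8*b/3)


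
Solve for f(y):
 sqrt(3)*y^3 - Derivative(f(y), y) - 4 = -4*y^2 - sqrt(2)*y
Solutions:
 f(y) = C1 + sqrt(3)*y^4/4 + 4*y^3/3 + sqrt(2)*y^2/2 - 4*y


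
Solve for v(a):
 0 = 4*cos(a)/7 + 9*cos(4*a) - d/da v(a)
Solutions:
 v(a) = C1 + 4*sin(a)/7 + 9*sin(4*a)/4


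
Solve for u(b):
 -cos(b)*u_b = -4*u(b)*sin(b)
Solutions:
 u(b) = C1/cos(b)^4


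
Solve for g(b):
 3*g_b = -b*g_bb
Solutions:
 g(b) = C1 + C2/b^2


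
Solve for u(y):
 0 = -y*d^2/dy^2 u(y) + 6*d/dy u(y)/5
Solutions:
 u(y) = C1 + C2*y^(11/5)


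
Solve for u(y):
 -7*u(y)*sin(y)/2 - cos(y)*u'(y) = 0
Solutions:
 u(y) = C1*cos(y)^(7/2)


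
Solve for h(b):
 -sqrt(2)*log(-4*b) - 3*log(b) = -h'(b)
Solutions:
 h(b) = C1 + b*(sqrt(2) + 3)*log(b) + b*(-3 - sqrt(2) + 2*sqrt(2)*log(2) + sqrt(2)*I*pi)


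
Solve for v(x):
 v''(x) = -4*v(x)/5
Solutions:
 v(x) = C1*sin(2*sqrt(5)*x/5) + C2*cos(2*sqrt(5)*x/5)


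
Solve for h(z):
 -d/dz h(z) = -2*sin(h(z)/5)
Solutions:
 -2*z + 5*log(cos(h(z)/5) - 1)/2 - 5*log(cos(h(z)/5) + 1)/2 = C1


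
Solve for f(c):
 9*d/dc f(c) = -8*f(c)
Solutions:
 f(c) = C1*exp(-8*c/9)


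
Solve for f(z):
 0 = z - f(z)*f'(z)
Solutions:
 f(z) = -sqrt(C1 + z^2)
 f(z) = sqrt(C1 + z^2)


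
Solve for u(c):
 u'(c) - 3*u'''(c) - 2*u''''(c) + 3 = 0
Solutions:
 u(c) = C1 + C4*exp(c/2) - 3*c + (C2 + C3*c)*exp(-c)


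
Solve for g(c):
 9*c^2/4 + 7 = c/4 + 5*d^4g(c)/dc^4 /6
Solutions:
 g(c) = C1 + C2*c + C3*c^2 + C4*c^3 + 3*c^6/400 - c^5/400 + 7*c^4/20


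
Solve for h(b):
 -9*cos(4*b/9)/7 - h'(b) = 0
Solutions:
 h(b) = C1 - 81*sin(4*b/9)/28


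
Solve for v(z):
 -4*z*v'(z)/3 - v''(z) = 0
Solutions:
 v(z) = C1 + C2*erf(sqrt(6)*z/3)


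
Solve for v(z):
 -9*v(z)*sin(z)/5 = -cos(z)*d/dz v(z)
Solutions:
 v(z) = C1/cos(z)^(9/5)


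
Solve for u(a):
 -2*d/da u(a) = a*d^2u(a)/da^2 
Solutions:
 u(a) = C1 + C2/a


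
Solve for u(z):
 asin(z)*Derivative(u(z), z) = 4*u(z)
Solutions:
 u(z) = C1*exp(4*Integral(1/asin(z), z))


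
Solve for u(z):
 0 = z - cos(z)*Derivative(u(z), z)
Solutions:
 u(z) = C1 + Integral(z/cos(z), z)


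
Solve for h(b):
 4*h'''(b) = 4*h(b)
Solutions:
 h(b) = C3*exp(b) + (C1*sin(sqrt(3)*b/2) + C2*cos(sqrt(3)*b/2))*exp(-b/2)


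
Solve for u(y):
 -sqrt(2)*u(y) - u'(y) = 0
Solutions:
 u(y) = C1*exp(-sqrt(2)*y)


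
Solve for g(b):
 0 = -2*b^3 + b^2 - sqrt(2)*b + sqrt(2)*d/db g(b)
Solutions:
 g(b) = C1 + sqrt(2)*b^4/4 - sqrt(2)*b^3/6 + b^2/2


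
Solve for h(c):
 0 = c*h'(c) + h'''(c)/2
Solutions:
 h(c) = C1 + Integral(C2*airyai(-2^(1/3)*c) + C3*airybi(-2^(1/3)*c), c)


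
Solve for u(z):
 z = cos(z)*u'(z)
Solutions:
 u(z) = C1 + Integral(z/cos(z), z)


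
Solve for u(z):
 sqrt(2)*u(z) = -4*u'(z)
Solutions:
 u(z) = C1*exp(-sqrt(2)*z/4)


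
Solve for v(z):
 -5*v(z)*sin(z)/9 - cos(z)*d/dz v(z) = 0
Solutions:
 v(z) = C1*cos(z)^(5/9)


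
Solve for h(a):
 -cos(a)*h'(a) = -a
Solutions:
 h(a) = C1 + Integral(a/cos(a), a)


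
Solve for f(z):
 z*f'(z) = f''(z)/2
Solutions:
 f(z) = C1 + C2*erfi(z)


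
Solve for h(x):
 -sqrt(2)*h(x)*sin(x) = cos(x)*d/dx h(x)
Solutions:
 h(x) = C1*cos(x)^(sqrt(2))


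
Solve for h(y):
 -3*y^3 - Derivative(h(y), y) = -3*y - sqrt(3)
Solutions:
 h(y) = C1 - 3*y^4/4 + 3*y^2/2 + sqrt(3)*y


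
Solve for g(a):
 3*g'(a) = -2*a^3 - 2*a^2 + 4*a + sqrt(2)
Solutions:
 g(a) = C1 - a^4/6 - 2*a^3/9 + 2*a^2/3 + sqrt(2)*a/3


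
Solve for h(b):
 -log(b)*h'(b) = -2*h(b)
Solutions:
 h(b) = C1*exp(2*li(b))


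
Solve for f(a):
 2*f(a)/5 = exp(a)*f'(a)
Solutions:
 f(a) = C1*exp(-2*exp(-a)/5)


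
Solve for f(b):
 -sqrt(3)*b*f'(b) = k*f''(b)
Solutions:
 f(b) = C1 + C2*sqrt(k)*erf(sqrt(2)*3^(1/4)*b*sqrt(1/k)/2)


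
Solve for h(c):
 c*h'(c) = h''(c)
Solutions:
 h(c) = C1 + C2*erfi(sqrt(2)*c/2)


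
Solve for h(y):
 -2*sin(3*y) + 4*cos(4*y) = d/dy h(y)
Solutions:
 h(y) = C1 + sin(4*y) + 2*cos(3*y)/3


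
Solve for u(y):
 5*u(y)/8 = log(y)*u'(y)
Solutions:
 u(y) = C1*exp(5*li(y)/8)


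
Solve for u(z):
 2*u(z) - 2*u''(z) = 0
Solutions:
 u(z) = C1*exp(-z) + C2*exp(z)


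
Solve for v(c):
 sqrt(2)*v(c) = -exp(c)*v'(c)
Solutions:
 v(c) = C1*exp(sqrt(2)*exp(-c))


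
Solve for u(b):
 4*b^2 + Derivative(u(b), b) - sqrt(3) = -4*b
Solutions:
 u(b) = C1 - 4*b^3/3 - 2*b^2 + sqrt(3)*b


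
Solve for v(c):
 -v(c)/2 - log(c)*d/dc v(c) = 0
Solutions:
 v(c) = C1*exp(-li(c)/2)


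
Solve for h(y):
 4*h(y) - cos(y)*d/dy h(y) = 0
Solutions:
 h(y) = C1*(sin(y)^2 + 2*sin(y) + 1)/(sin(y)^2 - 2*sin(y) + 1)


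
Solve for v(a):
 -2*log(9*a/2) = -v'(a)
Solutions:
 v(a) = C1 + 2*a*log(a) - 2*a + a*log(81/4)


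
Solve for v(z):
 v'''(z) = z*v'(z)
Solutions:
 v(z) = C1 + Integral(C2*airyai(z) + C3*airybi(z), z)


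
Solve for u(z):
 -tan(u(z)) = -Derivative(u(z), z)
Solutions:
 u(z) = pi - asin(C1*exp(z))
 u(z) = asin(C1*exp(z))


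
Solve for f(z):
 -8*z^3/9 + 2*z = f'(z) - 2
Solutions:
 f(z) = C1 - 2*z^4/9 + z^2 + 2*z


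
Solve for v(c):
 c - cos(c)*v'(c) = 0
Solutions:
 v(c) = C1 + Integral(c/cos(c), c)


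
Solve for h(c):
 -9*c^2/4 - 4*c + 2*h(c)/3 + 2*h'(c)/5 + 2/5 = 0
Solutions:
 h(c) = C1*exp(-5*c/3) + 27*c^2/8 + 39*c/20 - 177/100


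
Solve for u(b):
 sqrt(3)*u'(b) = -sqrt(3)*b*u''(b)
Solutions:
 u(b) = C1 + C2*log(b)


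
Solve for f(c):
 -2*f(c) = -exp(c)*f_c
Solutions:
 f(c) = C1*exp(-2*exp(-c))


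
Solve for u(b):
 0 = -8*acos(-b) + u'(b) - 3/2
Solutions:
 u(b) = C1 + 8*b*acos(-b) + 3*b/2 + 8*sqrt(1 - b^2)


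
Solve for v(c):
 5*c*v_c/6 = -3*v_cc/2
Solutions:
 v(c) = C1 + C2*erf(sqrt(10)*c/6)


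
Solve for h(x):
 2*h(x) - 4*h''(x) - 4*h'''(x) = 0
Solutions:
 h(x) = C1*exp(-x*(2*2^(2/3)/(3*sqrt(57) + 23)^(1/3) + 4 + 2^(1/3)*(3*sqrt(57) + 23)^(1/3))/12)*sin(2^(1/3)*sqrt(3)*x*(-(3*sqrt(57) + 23)^(1/3) + 2*2^(1/3)/(3*sqrt(57) + 23)^(1/3))/12) + C2*exp(-x*(2*2^(2/3)/(3*sqrt(57) + 23)^(1/3) + 4 + 2^(1/3)*(3*sqrt(57) + 23)^(1/3))/12)*cos(2^(1/3)*sqrt(3)*x*(-(3*sqrt(57) + 23)^(1/3) + 2*2^(1/3)/(3*sqrt(57) + 23)^(1/3))/12) + C3*exp(x*(-2 + 2*2^(2/3)/(3*sqrt(57) + 23)^(1/3) + 2^(1/3)*(3*sqrt(57) + 23)^(1/3))/6)


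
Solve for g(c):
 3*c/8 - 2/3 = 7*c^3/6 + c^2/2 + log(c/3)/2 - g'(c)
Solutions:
 g(c) = C1 + 7*c^4/24 + c^3/6 - 3*c^2/16 + c*log(c)/2 - c*log(3)/2 + c/6


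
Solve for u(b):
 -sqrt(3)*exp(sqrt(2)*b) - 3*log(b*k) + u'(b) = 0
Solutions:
 u(b) = C1 + 3*b*log(b*k) - 3*b + sqrt(6)*exp(sqrt(2)*b)/2


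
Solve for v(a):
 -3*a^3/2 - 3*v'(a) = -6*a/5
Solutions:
 v(a) = C1 - a^4/8 + a^2/5


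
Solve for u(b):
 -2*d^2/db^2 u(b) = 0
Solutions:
 u(b) = C1 + C2*b


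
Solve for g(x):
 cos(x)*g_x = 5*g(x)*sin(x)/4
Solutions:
 g(x) = C1/cos(x)^(5/4)


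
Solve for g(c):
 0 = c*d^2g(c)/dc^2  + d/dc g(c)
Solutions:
 g(c) = C1 + C2*log(c)


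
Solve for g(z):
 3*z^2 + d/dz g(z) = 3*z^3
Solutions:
 g(z) = C1 + 3*z^4/4 - z^3


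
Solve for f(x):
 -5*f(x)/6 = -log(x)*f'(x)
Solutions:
 f(x) = C1*exp(5*li(x)/6)


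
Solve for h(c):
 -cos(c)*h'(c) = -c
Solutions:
 h(c) = C1 + Integral(c/cos(c), c)


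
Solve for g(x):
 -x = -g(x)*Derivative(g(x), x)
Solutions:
 g(x) = -sqrt(C1 + x^2)
 g(x) = sqrt(C1 + x^2)


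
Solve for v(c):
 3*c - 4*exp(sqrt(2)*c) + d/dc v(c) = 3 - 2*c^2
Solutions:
 v(c) = C1 - 2*c^3/3 - 3*c^2/2 + 3*c + 2*sqrt(2)*exp(sqrt(2)*c)


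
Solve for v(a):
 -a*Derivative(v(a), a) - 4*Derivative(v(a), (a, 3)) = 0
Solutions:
 v(a) = C1 + Integral(C2*airyai(-2^(1/3)*a/2) + C3*airybi(-2^(1/3)*a/2), a)


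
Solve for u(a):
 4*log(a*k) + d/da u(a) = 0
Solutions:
 u(a) = C1 - 4*a*log(a*k) + 4*a


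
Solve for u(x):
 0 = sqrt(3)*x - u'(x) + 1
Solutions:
 u(x) = C1 + sqrt(3)*x^2/2 + x


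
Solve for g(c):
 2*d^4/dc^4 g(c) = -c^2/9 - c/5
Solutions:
 g(c) = C1 + C2*c + C3*c^2 + C4*c^3 - c^6/6480 - c^5/1200


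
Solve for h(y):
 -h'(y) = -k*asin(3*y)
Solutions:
 h(y) = C1 + k*(y*asin(3*y) + sqrt(1 - 9*y^2)/3)


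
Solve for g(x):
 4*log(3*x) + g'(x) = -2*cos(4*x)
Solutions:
 g(x) = C1 - 4*x*log(x) - 4*x*log(3) + 4*x - sin(4*x)/2


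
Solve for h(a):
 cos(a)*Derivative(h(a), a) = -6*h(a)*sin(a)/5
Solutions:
 h(a) = C1*cos(a)^(6/5)


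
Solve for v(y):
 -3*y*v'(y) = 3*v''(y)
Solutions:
 v(y) = C1 + C2*erf(sqrt(2)*y/2)


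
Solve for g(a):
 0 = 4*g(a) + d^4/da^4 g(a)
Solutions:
 g(a) = (C1*sin(a) + C2*cos(a))*exp(-a) + (C3*sin(a) + C4*cos(a))*exp(a)


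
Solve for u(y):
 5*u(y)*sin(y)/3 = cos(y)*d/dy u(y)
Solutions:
 u(y) = C1/cos(y)^(5/3)


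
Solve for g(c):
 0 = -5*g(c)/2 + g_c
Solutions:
 g(c) = C1*exp(5*c/2)


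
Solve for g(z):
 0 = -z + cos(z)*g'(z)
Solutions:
 g(z) = C1 + Integral(z/cos(z), z)


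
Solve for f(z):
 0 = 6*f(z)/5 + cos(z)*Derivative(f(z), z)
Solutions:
 f(z) = C1*(sin(z) - 1)^(3/5)/(sin(z) + 1)^(3/5)


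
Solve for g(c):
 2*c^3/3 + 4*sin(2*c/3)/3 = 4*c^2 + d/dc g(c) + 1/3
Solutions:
 g(c) = C1 + c^4/6 - 4*c^3/3 - c/3 - 2*cos(2*c/3)


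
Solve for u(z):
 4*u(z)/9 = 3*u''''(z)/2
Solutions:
 u(z) = C1*exp(-2^(3/4)*3^(1/4)*z/3) + C2*exp(2^(3/4)*3^(1/4)*z/3) + C3*sin(2^(3/4)*3^(1/4)*z/3) + C4*cos(2^(3/4)*3^(1/4)*z/3)


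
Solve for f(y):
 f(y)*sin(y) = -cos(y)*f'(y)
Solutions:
 f(y) = C1*cos(y)


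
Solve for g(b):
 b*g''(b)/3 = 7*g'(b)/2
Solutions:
 g(b) = C1 + C2*b^(23/2)


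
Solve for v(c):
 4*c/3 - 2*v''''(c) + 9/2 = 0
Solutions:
 v(c) = C1 + C2*c + C3*c^2 + C4*c^3 + c^5/180 + 3*c^4/32


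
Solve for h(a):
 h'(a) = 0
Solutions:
 h(a) = C1


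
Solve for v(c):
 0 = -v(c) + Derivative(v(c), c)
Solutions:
 v(c) = C1*exp(c)


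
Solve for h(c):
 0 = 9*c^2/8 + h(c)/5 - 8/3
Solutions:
 h(c) = 40/3 - 45*c^2/8


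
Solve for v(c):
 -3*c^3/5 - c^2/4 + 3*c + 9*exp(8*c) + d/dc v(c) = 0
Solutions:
 v(c) = C1 + 3*c^4/20 + c^3/12 - 3*c^2/2 - 9*exp(8*c)/8


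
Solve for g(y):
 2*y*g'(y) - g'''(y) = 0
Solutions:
 g(y) = C1 + Integral(C2*airyai(2^(1/3)*y) + C3*airybi(2^(1/3)*y), y)


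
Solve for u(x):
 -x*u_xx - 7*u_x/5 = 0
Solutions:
 u(x) = C1 + C2/x^(2/5)


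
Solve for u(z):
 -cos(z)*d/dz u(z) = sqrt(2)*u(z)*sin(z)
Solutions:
 u(z) = C1*cos(z)^(sqrt(2))


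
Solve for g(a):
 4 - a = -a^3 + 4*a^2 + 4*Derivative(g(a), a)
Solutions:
 g(a) = C1 + a^4/16 - a^3/3 - a^2/8 + a


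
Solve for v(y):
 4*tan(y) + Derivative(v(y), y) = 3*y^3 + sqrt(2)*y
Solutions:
 v(y) = C1 + 3*y^4/4 + sqrt(2)*y^2/2 + 4*log(cos(y))


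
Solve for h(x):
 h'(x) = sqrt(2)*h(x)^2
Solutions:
 h(x) = -1/(C1 + sqrt(2)*x)


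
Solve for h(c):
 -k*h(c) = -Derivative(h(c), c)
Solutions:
 h(c) = C1*exp(c*k)


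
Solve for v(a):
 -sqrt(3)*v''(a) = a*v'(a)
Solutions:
 v(a) = C1 + C2*erf(sqrt(2)*3^(3/4)*a/6)


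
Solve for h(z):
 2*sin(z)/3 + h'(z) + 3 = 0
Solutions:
 h(z) = C1 - 3*z + 2*cos(z)/3


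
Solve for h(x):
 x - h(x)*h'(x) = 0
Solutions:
 h(x) = -sqrt(C1 + x^2)
 h(x) = sqrt(C1 + x^2)


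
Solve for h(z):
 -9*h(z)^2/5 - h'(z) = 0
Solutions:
 h(z) = 5/(C1 + 9*z)


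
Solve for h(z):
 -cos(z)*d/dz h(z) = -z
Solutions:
 h(z) = C1 + Integral(z/cos(z), z)


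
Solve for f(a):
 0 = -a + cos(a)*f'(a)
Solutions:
 f(a) = C1 + Integral(a/cos(a), a)


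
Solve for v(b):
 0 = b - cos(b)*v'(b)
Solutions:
 v(b) = C1 + Integral(b/cos(b), b)


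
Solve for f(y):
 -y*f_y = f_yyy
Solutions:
 f(y) = C1 + Integral(C2*airyai(-y) + C3*airybi(-y), y)


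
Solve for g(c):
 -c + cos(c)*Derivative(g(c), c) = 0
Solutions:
 g(c) = C1 + Integral(c/cos(c), c)


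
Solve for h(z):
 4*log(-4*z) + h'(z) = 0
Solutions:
 h(z) = C1 - 4*z*log(-z) + 4*z*(1 - 2*log(2))


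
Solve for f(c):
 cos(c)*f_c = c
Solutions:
 f(c) = C1 + Integral(c/cos(c), c)


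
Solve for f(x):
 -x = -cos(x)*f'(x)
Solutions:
 f(x) = C1 + Integral(x/cos(x), x)


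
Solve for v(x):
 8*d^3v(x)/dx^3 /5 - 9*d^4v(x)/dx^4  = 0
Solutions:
 v(x) = C1 + C2*x + C3*x^2 + C4*exp(8*x/45)


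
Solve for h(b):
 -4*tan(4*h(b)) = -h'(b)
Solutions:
 h(b) = -asin(C1*exp(16*b))/4 + pi/4
 h(b) = asin(C1*exp(16*b))/4


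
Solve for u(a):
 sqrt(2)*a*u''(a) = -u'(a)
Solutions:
 u(a) = C1 + C2*a^(1 - sqrt(2)/2)


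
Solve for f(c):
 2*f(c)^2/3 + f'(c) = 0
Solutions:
 f(c) = 3/(C1 + 2*c)


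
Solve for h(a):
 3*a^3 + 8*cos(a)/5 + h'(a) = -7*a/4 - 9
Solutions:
 h(a) = C1 - 3*a^4/4 - 7*a^2/8 - 9*a - 8*sin(a)/5


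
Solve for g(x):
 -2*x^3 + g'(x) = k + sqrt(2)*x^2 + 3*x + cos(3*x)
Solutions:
 g(x) = C1 + k*x + x^4/2 + sqrt(2)*x^3/3 + 3*x^2/2 + sin(3*x)/3


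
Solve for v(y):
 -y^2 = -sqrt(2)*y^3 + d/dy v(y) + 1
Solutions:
 v(y) = C1 + sqrt(2)*y^4/4 - y^3/3 - y


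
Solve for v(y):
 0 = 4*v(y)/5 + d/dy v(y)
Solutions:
 v(y) = C1*exp(-4*y/5)


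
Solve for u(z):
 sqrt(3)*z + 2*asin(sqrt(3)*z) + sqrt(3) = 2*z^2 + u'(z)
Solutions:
 u(z) = C1 - 2*z^3/3 + sqrt(3)*z^2/2 + 2*z*asin(sqrt(3)*z) + sqrt(3)*z + 2*sqrt(3)*sqrt(1 - 3*z^2)/3


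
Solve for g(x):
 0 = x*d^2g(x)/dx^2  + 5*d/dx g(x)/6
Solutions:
 g(x) = C1 + C2*x^(1/6)


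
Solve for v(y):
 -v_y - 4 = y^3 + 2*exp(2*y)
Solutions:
 v(y) = C1 - y^4/4 - 4*y - exp(2*y)


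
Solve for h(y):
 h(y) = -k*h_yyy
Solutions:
 h(y) = C1*exp(y*(-1/k)^(1/3)) + C2*exp(y*(-1/k)^(1/3)*(-1 + sqrt(3)*I)/2) + C3*exp(-y*(-1/k)^(1/3)*(1 + sqrt(3)*I)/2)


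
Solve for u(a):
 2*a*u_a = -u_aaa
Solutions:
 u(a) = C1 + Integral(C2*airyai(-2^(1/3)*a) + C3*airybi(-2^(1/3)*a), a)


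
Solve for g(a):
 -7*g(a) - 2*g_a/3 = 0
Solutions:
 g(a) = C1*exp(-21*a/2)


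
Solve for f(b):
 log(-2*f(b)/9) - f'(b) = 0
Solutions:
 -Integral(1/(log(-_y) - 2*log(3) + log(2)), (_y, f(b))) = C1 - b


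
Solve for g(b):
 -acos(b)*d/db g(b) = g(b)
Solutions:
 g(b) = C1*exp(-Integral(1/acos(b), b))


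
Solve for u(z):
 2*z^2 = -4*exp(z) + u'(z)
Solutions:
 u(z) = C1 + 2*z^3/3 + 4*exp(z)


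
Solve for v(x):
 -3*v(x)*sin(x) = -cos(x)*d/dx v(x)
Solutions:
 v(x) = C1/cos(x)^3


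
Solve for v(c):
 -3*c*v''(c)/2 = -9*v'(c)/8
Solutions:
 v(c) = C1 + C2*c^(7/4)


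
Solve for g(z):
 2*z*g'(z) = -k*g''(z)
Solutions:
 g(z) = C1 + C2*sqrt(k)*erf(z*sqrt(1/k))


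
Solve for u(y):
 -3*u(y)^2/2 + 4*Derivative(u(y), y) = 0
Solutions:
 u(y) = -8/(C1 + 3*y)


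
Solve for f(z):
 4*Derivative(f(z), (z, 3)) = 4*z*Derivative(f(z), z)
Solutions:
 f(z) = C1 + Integral(C2*airyai(z) + C3*airybi(z), z)


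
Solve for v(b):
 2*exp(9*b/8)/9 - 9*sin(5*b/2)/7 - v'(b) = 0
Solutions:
 v(b) = C1 + 16*exp(9*b/8)/81 + 18*cos(5*b/2)/35


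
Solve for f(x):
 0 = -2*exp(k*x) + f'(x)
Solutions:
 f(x) = C1 + 2*exp(k*x)/k


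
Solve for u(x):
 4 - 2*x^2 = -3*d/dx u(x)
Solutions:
 u(x) = C1 + 2*x^3/9 - 4*x/3


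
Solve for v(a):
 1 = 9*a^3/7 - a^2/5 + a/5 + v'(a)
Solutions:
 v(a) = C1 - 9*a^4/28 + a^3/15 - a^2/10 + a


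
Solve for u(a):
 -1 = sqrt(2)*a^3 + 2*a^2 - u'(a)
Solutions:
 u(a) = C1 + sqrt(2)*a^4/4 + 2*a^3/3 + a


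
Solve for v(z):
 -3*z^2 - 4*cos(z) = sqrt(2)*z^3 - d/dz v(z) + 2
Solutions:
 v(z) = C1 + sqrt(2)*z^4/4 + z^3 + 2*z + 4*sin(z)


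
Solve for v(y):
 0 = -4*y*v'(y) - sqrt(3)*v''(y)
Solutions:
 v(y) = C1 + C2*erf(sqrt(2)*3^(3/4)*y/3)


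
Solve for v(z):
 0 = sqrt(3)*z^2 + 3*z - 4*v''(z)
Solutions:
 v(z) = C1 + C2*z + sqrt(3)*z^4/48 + z^3/8


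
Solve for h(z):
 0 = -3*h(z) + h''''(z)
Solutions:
 h(z) = C1*exp(-3^(1/4)*z) + C2*exp(3^(1/4)*z) + C3*sin(3^(1/4)*z) + C4*cos(3^(1/4)*z)


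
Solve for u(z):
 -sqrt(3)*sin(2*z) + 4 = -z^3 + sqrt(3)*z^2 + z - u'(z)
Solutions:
 u(z) = C1 - z^4/4 + sqrt(3)*z^3/3 + z^2/2 - 4*z - sqrt(3)*cos(2*z)/2


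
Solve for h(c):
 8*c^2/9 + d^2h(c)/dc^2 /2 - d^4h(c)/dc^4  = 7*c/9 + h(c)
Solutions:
 h(c) = 8*c^2/9 - 7*c/9 + (C1*sin(c*sin(atan(sqrt(15))/2)) + C2*cos(c*sin(atan(sqrt(15))/2)))*exp(-c*cos(atan(sqrt(15))/2)) + (C3*sin(c*sin(atan(sqrt(15))/2)) + C4*cos(c*sin(atan(sqrt(15))/2)))*exp(c*cos(atan(sqrt(15))/2)) + 8/9


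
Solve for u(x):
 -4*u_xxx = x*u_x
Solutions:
 u(x) = C1 + Integral(C2*airyai(-2^(1/3)*x/2) + C3*airybi(-2^(1/3)*x/2), x)


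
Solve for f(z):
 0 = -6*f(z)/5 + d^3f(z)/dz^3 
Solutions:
 f(z) = C3*exp(5^(2/3)*6^(1/3)*z/5) + (C1*sin(2^(1/3)*3^(5/6)*5^(2/3)*z/10) + C2*cos(2^(1/3)*3^(5/6)*5^(2/3)*z/10))*exp(-5^(2/3)*6^(1/3)*z/10)


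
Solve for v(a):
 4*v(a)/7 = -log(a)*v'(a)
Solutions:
 v(a) = C1*exp(-4*li(a)/7)


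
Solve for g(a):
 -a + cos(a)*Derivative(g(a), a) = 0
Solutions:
 g(a) = C1 + Integral(a/cos(a), a)


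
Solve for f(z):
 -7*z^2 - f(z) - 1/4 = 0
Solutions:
 f(z) = -7*z^2 - 1/4


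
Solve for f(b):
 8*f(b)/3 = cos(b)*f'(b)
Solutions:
 f(b) = C1*(sin(b) + 1)^(4/3)/(sin(b) - 1)^(4/3)


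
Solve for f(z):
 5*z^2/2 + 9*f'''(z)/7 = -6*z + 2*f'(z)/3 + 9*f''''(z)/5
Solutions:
 f(z) = C1 + C2*exp(z*(5*5^(2/3)/(7*sqrt(2051) + 318)^(1/3) + 10 + 5^(1/3)*(7*sqrt(2051) + 318)^(1/3))/42)*sin(sqrt(3)*5^(1/3)*z*(-(7*sqrt(2051) + 318)^(1/3) + 5*5^(1/3)/(7*sqrt(2051) + 318)^(1/3))/42) + C3*exp(z*(5*5^(2/3)/(7*sqrt(2051) + 318)^(1/3) + 10 + 5^(1/3)*(7*sqrt(2051) + 318)^(1/3))/42)*cos(sqrt(3)*5^(1/3)*z*(-(7*sqrt(2051) + 318)^(1/3) + 5*5^(1/3)/(7*sqrt(2051) + 318)^(1/3))/42) + C4*exp(z*(-5^(1/3)*(7*sqrt(2051) + 318)^(1/3) - 5*5^(2/3)/(7*sqrt(2051) + 318)^(1/3) + 5)/21) + 5*z^3/4 + 9*z^2/2 + 405*z/28


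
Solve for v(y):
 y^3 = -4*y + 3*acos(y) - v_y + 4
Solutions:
 v(y) = C1 - y^4/4 - 2*y^2 + 3*y*acos(y) + 4*y - 3*sqrt(1 - y^2)


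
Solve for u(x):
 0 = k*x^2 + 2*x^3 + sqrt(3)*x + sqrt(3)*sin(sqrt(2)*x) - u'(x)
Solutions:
 u(x) = C1 + k*x^3/3 + x^4/2 + sqrt(3)*x^2/2 - sqrt(6)*cos(sqrt(2)*x)/2


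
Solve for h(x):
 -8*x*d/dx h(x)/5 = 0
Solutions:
 h(x) = C1


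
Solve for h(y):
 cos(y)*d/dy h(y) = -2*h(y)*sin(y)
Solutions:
 h(y) = C1*cos(y)^2


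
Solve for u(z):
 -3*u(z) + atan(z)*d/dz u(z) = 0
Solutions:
 u(z) = C1*exp(3*Integral(1/atan(z), z))


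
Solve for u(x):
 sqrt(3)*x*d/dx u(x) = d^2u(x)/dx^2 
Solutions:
 u(x) = C1 + C2*erfi(sqrt(2)*3^(1/4)*x/2)


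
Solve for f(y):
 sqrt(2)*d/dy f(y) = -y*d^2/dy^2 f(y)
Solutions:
 f(y) = C1 + C2*y^(1 - sqrt(2))


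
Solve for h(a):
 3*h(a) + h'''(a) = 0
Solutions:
 h(a) = C3*exp(-3^(1/3)*a) + (C1*sin(3^(5/6)*a/2) + C2*cos(3^(5/6)*a/2))*exp(3^(1/3)*a/2)


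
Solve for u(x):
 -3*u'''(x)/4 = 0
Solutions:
 u(x) = C1 + C2*x + C3*x^2


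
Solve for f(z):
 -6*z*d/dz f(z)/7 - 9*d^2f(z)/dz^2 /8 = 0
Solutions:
 f(z) = C1 + C2*erf(2*sqrt(42)*z/21)


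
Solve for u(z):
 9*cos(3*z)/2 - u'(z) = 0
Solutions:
 u(z) = C1 + 3*sin(3*z)/2


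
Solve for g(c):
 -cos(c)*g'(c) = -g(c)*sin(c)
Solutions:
 g(c) = C1/cos(c)


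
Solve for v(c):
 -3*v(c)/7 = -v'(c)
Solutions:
 v(c) = C1*exp(3*c/7)


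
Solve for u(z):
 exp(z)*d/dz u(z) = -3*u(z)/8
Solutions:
 u(z) = C1*exp(3*exp(-z)/8)


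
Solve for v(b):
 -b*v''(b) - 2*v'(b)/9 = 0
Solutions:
 v(b) = C1 + C2*b^(7/9)


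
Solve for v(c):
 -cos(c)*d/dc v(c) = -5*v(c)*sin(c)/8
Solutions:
 v(c) = C1/cos(c)^(5/8)


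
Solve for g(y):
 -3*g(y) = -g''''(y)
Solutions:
 g(y) = C1*exp(-3^(1/4)*y) + C2*exp(3^(1/4)*y) + C3*sin(3^(1/4)*y) + C4*cos(3^(1/4)*y)


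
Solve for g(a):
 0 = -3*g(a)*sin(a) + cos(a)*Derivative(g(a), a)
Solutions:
 g(a) = C1/cos(a)^3


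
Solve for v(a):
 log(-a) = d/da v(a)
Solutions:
 v(a) = C1 + a*log(-a) - a


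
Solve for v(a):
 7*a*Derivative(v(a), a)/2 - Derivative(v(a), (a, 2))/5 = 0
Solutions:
 v(a) = C1 + C2*erfi(sqrt(35)*a/2)


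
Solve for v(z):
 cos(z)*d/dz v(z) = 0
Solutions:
 v(z) = C1


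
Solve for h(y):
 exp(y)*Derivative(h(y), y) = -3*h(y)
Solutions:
 h(y) = C1*exp(3*exp(-y))


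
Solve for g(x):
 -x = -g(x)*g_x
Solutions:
 g(x) = -sqrt(C1 + x^2)
 g(x) = sqrt(C1 + x^2)


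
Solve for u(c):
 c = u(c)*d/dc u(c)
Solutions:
 u(c) = -sqrt(C1 + c^2)
 u(c) = sqrt(C1 + c^2)


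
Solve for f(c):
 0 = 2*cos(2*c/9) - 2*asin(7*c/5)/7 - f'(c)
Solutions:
 f(c) = C1 - 2*c*asin(7*c/5)/7 - 2*sqrt(25 - 49*c^2)/49 + 9*sin(2*c/9)


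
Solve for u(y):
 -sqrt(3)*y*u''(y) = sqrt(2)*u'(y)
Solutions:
 u(y) = C1 + C2*y^(1 - sqrt(6)/3)


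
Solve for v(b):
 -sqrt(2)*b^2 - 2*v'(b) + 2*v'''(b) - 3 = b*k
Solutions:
 v(b) = C1 + C2*exp(-b) + C3*exp(b) - sqrt(2)*b^3/6 - b^2*k/4 - 3*b/2 - sqrt(2)*b


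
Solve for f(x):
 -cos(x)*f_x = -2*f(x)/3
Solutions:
 f(x) = C1*(sin(x) + 1)^(1/3)/(sin(x) - 1)^(1/3)


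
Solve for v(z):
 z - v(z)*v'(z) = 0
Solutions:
 v(z) = -sqrt(C1 + z^2)
 v(z) = sqrt(C1 + z^2)


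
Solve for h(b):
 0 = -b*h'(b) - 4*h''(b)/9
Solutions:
 h(b) = C1 + C2*erf(3*sqrt(2)*b/4)


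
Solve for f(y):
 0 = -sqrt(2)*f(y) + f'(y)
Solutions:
 f(y) = C1*exp(sqrt(2)*y)


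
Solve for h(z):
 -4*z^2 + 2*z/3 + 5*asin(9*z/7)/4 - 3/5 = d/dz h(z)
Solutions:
 h(z) = C1 - 4*z^3/3 + z^2/3 + 5*z*asin(9*z/7)/4 - 3*z/5 + 5*sqrt(49 - 81*z^2)/36


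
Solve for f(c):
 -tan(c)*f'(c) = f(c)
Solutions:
 f(c) = C1/sin(c)


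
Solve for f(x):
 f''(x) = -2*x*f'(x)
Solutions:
 f(x) = C1 + C2*erf(x)


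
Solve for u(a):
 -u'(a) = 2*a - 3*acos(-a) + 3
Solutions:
 u(a) = C1 - a^2 + 3*a*acos(-a) - 3*a + 3*sqrt(1 - a^2)


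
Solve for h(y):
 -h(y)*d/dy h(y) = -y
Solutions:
 h(y) = -sqrt(C1 + y^2)
 h(y) = sqrt(C1 + y^2)


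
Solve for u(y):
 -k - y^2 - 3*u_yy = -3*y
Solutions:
 u(y) = C1 + C2*y - k*y^2/6 - y^4/36 + y^3/6


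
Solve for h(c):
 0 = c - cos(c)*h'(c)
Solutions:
 h(c) = C1 + Integral(c/cos(c), c)


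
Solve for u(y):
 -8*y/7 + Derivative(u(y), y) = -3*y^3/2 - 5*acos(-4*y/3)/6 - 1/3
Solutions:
 u(y) = C1 - 3*y^4/8 + 4*y^2/7 - 5*y*acos(-4*y/3)/6 - y/3 - 5*sqrt(9 - 16*y^2)/24


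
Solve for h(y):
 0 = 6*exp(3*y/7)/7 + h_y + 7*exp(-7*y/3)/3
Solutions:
 h(y) = C1 - 2*exp(3*y/7) + exp(-7*y/3)


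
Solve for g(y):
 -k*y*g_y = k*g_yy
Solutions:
 g(y) = C1 + C2*erf(sqrt(2)*y/2)


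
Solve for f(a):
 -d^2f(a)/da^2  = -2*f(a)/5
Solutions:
 f(a) = C1*exp(-sqrt(10)*a/5) + C2*exp(sqrt(10)*a/5)


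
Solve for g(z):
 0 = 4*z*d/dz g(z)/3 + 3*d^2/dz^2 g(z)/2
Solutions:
 g(z) = C1 + C2*erf(2*z/3)


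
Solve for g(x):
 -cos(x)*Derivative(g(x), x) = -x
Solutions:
 g(x) = C1 + Integral(x/cos(x), x)


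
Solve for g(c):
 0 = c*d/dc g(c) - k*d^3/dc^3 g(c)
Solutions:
 g(c) = C1 + Integral(C2*airyai(c*(1/k)^(1/3)) + C3*airybi(c*(1/k)^(1/3)), c)


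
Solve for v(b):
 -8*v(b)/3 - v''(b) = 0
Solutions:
 v(b) = C1*sin(2*sqrt(6)*b/3) + C2*cos(2*sqrt(6)*b/3)


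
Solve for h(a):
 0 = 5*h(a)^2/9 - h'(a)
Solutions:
 h(a) = -9/(C1 + 5*a)


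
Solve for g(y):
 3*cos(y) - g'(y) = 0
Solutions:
 g(y) = C1 + 3*sin(y)


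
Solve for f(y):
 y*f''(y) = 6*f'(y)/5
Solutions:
 f(y) = C1 + C2*y^(11/5)


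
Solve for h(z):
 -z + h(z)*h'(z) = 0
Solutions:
 h(z) = -sqrt(C1 + z^2)
 h(z) = sqrt(C1 + z^2)


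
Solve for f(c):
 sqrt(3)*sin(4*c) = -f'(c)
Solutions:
 f(c) = C1 + sqrt(3)*cos(4*c)/4


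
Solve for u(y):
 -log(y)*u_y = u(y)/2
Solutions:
 u(y) = C1*exp(-li(y)/2)


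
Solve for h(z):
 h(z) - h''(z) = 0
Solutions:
 h(z) = C1*exp(-z) + C2*exp(z)


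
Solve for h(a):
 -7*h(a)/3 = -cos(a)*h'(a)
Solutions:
 h(a) = C1*(sin(a) + 1)^(7/6)/(sin(a) - 1)^(7/6)


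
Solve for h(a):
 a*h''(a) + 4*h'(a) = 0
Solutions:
 h(a) = C1 + C2/a^3


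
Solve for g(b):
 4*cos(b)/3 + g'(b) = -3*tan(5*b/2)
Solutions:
 g(b) = C1 + 6*log(cos(5*b/2))/5 - 4*sin(b)/3


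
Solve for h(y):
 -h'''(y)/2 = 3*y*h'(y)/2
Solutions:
 h(y) = C1 + Integral(C2*airyai(-3^(1/3)*y) + C3*airybi(-3^(1/3)*y), y)


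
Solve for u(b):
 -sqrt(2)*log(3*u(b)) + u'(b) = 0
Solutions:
 -sqrt(2)*Integral(1/(log(_y) + log(3)), (_y, u(b)))/2 = C1 - b


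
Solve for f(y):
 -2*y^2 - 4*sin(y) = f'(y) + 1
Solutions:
 f(y) = C1 - 2*y^3/3 - y + 4*cos(y)


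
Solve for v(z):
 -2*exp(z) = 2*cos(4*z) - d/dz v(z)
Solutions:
 v(z) = C1 + 2*exp(z) + sin(4*z)/2


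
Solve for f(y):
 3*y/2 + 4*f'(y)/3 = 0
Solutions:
 f(y) = C1 - 9*y^2/16


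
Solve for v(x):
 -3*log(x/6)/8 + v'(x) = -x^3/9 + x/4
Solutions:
 v(x) = C1 - x^4/36 + x^2/8 + 3*x*log(x)/8 - 3*x*log(6)/8 - 3*x/8


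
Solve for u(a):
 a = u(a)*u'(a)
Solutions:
 u(a) = -sqrt(C1 + a^2)
 u(a) = sqrt(C1 + a^2)


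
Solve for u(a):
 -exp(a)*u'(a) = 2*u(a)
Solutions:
 u(a) = C1*exp(2*exp(-a))


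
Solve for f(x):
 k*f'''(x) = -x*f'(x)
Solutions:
 f(x) = C1 + Integral(C2*airyai(x*(-1/k)^(1/3)) + C3*airybi(x*(-1/k)^(1/3)), x)


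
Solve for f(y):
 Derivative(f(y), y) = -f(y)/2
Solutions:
 f(y) = C1*exp(-y/2)


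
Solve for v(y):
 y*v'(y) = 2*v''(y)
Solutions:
 v(y) = C1 + C2*erfi(y/2)


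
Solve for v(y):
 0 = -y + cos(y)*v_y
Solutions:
 v(y) = C1 + Integral(y/cos(y), y)


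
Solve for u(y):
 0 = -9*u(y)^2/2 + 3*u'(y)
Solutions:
 u(y) = -2/(C1 + 3*y)


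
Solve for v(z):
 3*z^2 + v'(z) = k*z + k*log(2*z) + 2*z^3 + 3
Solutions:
 v(z) = C1 + k*z^2/2 + k*z*log(z) - k*z + k*z*log(2) + z^4/2 - z^3 + 3*z


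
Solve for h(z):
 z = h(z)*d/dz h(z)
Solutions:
 h(z) = -sqrt(C1 + z^2)
 h(z) = sqrt(C1 + z^2)


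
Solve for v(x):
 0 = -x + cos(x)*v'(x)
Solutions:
 v(x) = C1 + Integral(x/cos(x), x)


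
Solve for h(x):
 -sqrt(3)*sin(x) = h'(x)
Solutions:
 h(x) = C1 + sqrt(3)*cos(x)


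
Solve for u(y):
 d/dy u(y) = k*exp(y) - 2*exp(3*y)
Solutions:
 u(y) = C1 + k*exp(y) - 2*exp(3*y)/3


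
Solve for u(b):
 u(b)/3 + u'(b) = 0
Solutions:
 u(b) = C1*exp(-b/3)


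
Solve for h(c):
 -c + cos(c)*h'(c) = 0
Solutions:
 h(c) = C1 + Integral(c/cos(c), c)


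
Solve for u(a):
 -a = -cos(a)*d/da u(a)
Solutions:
 u(a) = C1 + Integral(a/cos(a), a)


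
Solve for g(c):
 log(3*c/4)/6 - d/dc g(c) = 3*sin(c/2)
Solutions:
 g(c) = C1 + c*log(c)/6 - c*log(2)/3 - c/6 + c*log(3)/6 + 6*cos(c/2)


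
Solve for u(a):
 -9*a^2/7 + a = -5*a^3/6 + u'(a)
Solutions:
 u(a) = C1 + 5*a^4/24 - 3*a^3/7 + a^2/2


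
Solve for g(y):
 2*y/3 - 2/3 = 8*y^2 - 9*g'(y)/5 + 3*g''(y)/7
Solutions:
 g(y) = C1 + C2*exp(21*y/5) + 40*y^3/27 + 55*y^2/63 + 1040*y/1323


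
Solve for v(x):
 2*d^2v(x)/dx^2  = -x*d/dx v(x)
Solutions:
 v(x) = C1 + C2*erf(x/2)


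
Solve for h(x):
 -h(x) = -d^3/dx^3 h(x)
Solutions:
 h(x) = C3*exp(x) + (C1*sin(sqrt(3)*x/2) + C2*cos(sqrt(3)*x/2))*exp(-x/2)


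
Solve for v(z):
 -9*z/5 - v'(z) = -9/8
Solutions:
 v(z) = C1 - 9*z^2/10 + 9*z/8


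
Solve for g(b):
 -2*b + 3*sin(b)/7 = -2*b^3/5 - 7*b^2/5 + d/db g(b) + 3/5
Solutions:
 g(b) = C1 + b^4/10 + 7*b^3/15 - b^2 - 3*b/5 - 3*cos(b)/7


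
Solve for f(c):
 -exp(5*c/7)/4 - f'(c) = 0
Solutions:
 f(c) = C1 - 7*exp(5*c/7)/20


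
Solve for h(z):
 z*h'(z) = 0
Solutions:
 h(z) = C1


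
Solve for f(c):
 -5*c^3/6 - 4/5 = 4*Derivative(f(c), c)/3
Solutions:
 f(c) = C1 - 5*c^4/32 - 3*c/5


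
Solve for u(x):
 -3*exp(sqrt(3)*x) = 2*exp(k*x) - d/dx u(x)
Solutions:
 u(x) = C1 + sqrt(3)*exp(sqrt(3)*x) + 2*exp(k*x)/k


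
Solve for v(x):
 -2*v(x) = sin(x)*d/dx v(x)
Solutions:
 v(x) = C1*(cos(x) + 1)/(cos(x) - 1)


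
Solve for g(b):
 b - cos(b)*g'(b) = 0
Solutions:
 g(b) = C1 + Integral(b/cos(b), b)


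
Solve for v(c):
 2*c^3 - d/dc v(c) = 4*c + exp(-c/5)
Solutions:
 v(c) = C1 + c^4/2 - 2*c^2 + 5*exp(-c/5)


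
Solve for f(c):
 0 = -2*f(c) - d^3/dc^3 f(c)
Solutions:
 f(c) = C3*exp(-2^(1/3)*c) + (C1*sin(2^(1/3)*sqrt(3)*c/2) + C2*cos(2^(1/3)*sqrt(3)*c/2))*exp(2^(1/3)*c/2)


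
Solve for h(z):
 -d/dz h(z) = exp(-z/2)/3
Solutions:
 h(z) = C1 + 2*exp(-z/2)/3


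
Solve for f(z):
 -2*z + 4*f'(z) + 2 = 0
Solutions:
 f(z) = C1 + z^2/4 - z/2


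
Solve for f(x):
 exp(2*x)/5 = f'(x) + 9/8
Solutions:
 f(x) = C1 - 9*x/8 + exp(2*x)/10


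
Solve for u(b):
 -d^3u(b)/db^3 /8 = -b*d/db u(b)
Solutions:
 u(b) = C1 + Integral(C2*airyai(2*b) + C3*airybi(2*b), b)


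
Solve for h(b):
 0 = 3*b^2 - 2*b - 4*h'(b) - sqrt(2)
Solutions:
 h(b) = C1 + b^3/4 - b^2/4 - sqrt(2)*b/4


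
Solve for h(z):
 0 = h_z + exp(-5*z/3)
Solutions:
 h(z) = C1 + 3*exp(-5*z/3)/5


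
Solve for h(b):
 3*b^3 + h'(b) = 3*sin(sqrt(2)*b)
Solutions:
 h(b) = C1 - 3*b^4/4 - 3*sqrt(2)*cos(sqrt(2)*b)/2


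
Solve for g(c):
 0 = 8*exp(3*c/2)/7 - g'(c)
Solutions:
 g(c) = C1 + 16*exp(3*c/2)/21


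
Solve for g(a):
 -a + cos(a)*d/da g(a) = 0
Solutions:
 g(a) = C1 + Integral(a/cos(a), a)


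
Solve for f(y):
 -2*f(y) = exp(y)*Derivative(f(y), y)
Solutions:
 f(y) = C1*exp(2*exp(-y))


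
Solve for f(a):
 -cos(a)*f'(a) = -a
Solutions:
 f(a) = C1 + Integral(a/cos(a), a)


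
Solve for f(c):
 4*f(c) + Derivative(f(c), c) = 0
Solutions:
 f(c) = C1*exp(-4*c)


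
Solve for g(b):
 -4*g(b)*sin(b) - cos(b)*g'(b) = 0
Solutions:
 g(b) = C1*cos(b)^4


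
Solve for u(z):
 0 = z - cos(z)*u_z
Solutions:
 u(z) = C1 + Integral(z/cos(z), z)


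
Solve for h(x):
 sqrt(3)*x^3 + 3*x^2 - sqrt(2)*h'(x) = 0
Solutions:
 h(x) = C1 + sqrt(6)*x^4/8 + sqrt(2)*x^3/2


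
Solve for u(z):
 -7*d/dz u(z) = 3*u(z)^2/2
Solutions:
 u(z) = 14/(C1 + 3*z)


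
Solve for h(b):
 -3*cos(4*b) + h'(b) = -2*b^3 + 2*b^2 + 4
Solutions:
 h(b) = C1 - b^4/2 + 2*b^3/3 + 4*b + 3*sin(4*b)/4


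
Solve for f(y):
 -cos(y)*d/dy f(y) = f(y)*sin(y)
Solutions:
 f(y) = C1*cos(y)


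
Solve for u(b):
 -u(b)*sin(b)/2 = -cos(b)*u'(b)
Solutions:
 u(b) = C1/sqrt(cos(b))


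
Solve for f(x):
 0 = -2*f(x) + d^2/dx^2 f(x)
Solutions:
 f(x) = C1*exp(-sqrt(2)*x) + C2*exp(sqrt(2)*x)


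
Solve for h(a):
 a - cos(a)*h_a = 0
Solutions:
 h(a) = C1 + Integral(a/cos(a), a)


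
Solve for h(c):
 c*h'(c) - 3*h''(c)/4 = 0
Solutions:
 h(c) = C1 + C2*erfi(sqrt(6)*c/3)


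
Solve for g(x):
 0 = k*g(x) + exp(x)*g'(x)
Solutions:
 g(x) = C1*exp(k*exp(-x))


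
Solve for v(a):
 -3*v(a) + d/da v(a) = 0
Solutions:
 v(a) = C1*exp(3*a)


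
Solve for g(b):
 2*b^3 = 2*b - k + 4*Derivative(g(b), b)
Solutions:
 g(b) = C1 + b^4/8 - b^2/4 + b*k/4


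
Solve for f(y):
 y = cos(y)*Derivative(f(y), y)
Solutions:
 f(y) = C1 + Integral(y/cos(y), y)


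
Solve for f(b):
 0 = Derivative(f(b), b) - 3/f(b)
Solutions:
 f(b) = -sqrt(C1 + 6*b)
 f(b) = sqrt(C1 + 6*b)


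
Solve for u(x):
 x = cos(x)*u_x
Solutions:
 u(x) = C1 + Integral(x/cos(x), x)


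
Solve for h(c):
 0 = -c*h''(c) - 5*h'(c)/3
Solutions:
 h(c) = C1 + C2/c^(2/3)


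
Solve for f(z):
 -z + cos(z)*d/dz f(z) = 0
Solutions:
 f(z) = C1 + Integral(z/cos(z), z)


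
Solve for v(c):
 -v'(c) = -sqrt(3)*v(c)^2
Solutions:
 v(c) = -1/(C1 + sqrt(3)*c)


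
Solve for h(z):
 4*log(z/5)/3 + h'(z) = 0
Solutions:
 h(z) = C1 - 4*z*log(z)/3 + 4*z/3 + 4*z*log(5)/3


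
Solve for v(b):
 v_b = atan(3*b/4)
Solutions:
 v(b) = C1 + b*atan(3*b/4) - 2*log(9*b^2 + 16)/3


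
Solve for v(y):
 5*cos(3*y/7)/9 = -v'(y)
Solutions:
 v(y) = C1 - 35*sin(3*y/7)/27


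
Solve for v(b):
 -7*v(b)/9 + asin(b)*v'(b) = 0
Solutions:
 v(b) = C1*exp(7*Integral(1/asin(b), b)/9)


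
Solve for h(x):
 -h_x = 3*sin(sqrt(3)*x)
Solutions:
 h(x) = C1 + sqrt(3)*cos(sqrt(3)*x)


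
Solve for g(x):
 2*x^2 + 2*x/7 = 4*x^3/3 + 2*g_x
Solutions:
 g(x) = C1 - x^4/6 + x^3/3 + x^2/14


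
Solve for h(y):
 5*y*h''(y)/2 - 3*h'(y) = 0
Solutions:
 h(y) = C1 + C2*y^(11/5)


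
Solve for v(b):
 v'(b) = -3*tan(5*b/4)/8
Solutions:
 v(b) = C1 + 3*log(cos(5*b/4))/10


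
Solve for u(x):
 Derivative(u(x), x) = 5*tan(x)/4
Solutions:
 u(x) = C1 - 5*log(cos(x))/4


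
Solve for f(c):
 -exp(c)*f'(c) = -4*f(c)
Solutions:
 f(c) = C1*exp(-4*exp(-c))
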